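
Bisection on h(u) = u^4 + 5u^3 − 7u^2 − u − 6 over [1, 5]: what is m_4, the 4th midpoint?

h(3) = 144 > 0, so the root lies in [1, 3]
h(2) = 20 > 0, so the root lies in [1, 2]
h(1.5) = -1.3125 < 0, so the root lies in [1.5, 2]
h(1.75) = 6.9883 > 0, so the root lies in [1.5, 1.75]

1.75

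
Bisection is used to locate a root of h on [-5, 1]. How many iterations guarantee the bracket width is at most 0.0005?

14

Width after n steps is 6/2^n. Need 2^n ≥ 6/0.0005 = 12000.
2^13 = 8192 < 12000 ≤ 2^14 = 16384, so n = 14.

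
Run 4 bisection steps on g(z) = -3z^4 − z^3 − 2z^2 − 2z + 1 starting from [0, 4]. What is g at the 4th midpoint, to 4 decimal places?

z = 2 gives g = -67, negative; keep [0, 2]
z = 1 gives g = -7, negative; keep [0, 1]
z = 0.5 gives g = -0.8125, negative; keep [0, 0.5]
z = 0.25 gives g = 0.3477, positive; keep [0.25, 0.5]

0.3477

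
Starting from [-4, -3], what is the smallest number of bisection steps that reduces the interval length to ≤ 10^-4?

Width after n steps is 1/2^n. Need 2^n ≥ 1/10^-4 = 10000.
2^13 = 8192 < 10000 ≤ 2^14 = 16384, so n = 14.

14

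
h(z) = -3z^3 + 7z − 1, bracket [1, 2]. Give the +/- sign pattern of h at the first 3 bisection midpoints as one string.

m = 1.5, h(m) = -0.625 (−); new bracket [1, 1.5]
m = 1.25, h(m) = 1.890625 (+); new bracket [1.25, 1.5]
m = 1.375, h(m) = 0.826172 (+); new bracket [1.375, 1.5]

-++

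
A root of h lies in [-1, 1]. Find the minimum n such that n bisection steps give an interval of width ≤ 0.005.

Width after n steps is 2/2^n. Need 2^n ≥ 2/0.005 = 400.
2^8 = 256 < 400 ≤ 2^9 = 512, so n = 9.

9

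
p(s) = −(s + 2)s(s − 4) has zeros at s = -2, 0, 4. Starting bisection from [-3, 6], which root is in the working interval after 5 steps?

4

s = 1.5 gives p = 13.125, positive; keep [1.5, 6]
s = 3.75 gives p = 5.390625, positive; keep [3.75, 6]
s = 4.875 gives p = -29.326172, negative; keep [3.75, 4.875]
s = 4.3125 gives p = -8.5071, negative; keep [3.75, 4.3125]
s = 4.03125 gives p = -0.7598, negative; keep [3.75, 4.03125]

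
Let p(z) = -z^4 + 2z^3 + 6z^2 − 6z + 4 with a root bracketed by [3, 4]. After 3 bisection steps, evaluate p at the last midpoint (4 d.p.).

-0.7659

midpoint 3.5: p = -7.8125 < 0 → [3, 3.5]
midpoint 3.25: p = 4.964844 > 0 → [3.25, 3.5]
midpoint 3.375: p = -0.765869 < 0 → [3.25, 3.375]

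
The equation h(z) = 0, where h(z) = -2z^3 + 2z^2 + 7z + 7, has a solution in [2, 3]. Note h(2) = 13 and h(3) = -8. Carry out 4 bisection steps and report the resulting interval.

midpoint 2.5: h = 5.75 > 0 → [2.5, 3]
midpoint 2.75: h = -0.21875 < 0 → [2.5, 2.75]
midpoint 2.625: h = 2.980469 > 0 → [2.625, 2.75]
midpoint 2.6875: h = 1.436 > 0 → [2.6875, 2.75]

[2.6875, 2.75]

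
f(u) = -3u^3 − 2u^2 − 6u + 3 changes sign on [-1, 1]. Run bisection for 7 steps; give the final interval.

f(0) = 3 > 0, so the root lies in [0, 1]
f(0.5) = -0.875 < 0, so the root lies in [0, 0.5]
f(0.25) = 1.328125 > 0, so the root lies in [0.25, 0.5]
f(0.375) = 0.3105 > 0, so the root lies in [0.375, 0.5]
f(0.4375) = -0.259 < 0, so the root lies in [0.375, 0.4375]
f(0.40625) = 0.0313 > 0, so the root lies in [0.40625, 0.4375]
f(0.421875) = -0.1125 < 0, so the root lies in [0.40625, 0.421875]

[0.40625, 0.421875]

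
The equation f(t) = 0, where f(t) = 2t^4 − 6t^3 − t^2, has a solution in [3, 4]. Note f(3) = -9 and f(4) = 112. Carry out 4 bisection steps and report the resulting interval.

m = 3.5, f(m) = 30.625 (+); new bracket [3, 3.5]
m = 3.25, f(m) = 6.601562 (+); new bracket [3, 3.25]
m = 3.125, f(m) = -2.13623 (−); new bracket [3.125, 3.25]
m = 3.1875, f(m) = 1.9844 (+); new bracket [3.125, 3.1875]

[3.125, 3.1875]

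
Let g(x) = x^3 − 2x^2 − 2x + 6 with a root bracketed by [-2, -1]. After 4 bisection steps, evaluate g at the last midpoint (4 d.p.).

m = -1.5, g(m) = 1.125 (+); new bracket [-2, -1.5]
m = -1.75, g(m) = -1.984375 (−); new bracket [-1.75, -1.5]
m = -1.625, g(m) = -0.322266 (−); new bracket [-1.625, -1.5]
m = -1.5625, g(m) = 0.4275 (+); new bracket [-1.625, -1.5625]

0.4275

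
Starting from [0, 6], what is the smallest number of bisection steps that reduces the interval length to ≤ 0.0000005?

24

Width after n steps is 6/2^n. Need 2^n ≥ 6/0.0000005 = 12000000.
2^23 = 8388608 < 12000000 ≤ 2^24 = 16777216, so n = 24.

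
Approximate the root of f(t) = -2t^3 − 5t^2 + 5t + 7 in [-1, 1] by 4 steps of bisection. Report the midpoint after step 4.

-0.875

m = 0, f(m) = 7 (+); new bracket [-1, 0]
m = -0.5, f(m) = 3.5 (+); new bracket [-1, -0.5]
m = -0.75, f(m) = 1.28125 (+); new bracket [-1, -0.75]
m = -0.875, f(m) = 0.1367 (+); new bracket [-1, -0.875]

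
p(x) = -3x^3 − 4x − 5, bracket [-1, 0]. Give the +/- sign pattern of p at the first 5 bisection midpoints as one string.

--+-+

midpoint -0.5: p = -2.625 < 0 → [-1, -0.5]
midpoint -0.75: p = -0.734375 < 0 → [-1, -0.75]
midpoint -0.875: p = 0.509766 > 0 → [-0.875, -0.75]
midpoint -0.8125: p = -0.1409 < 0 → [-0.875, -0.8125]
midpoint -0.84375: p = 0.177 > 0 → [-0.84375, -0.8125]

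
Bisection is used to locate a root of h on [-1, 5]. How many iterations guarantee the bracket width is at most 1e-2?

10

Width after n steps is 6/2^n. Need 2^n ≥ 6/1e-2 = 600.
2^9 = 512 < 600 ≤ 2^10 = 1024, so n = 10.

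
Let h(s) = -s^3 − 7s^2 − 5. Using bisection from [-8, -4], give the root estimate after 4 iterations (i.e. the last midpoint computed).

h(-6) = -41 < 0, so the root lies in [-8, -6]
h(-7) = -5 < 0, so the root lies in [-8, -7]
h(-7.5) = 23.125 > 0, so the root lies in [-7.5, -7]
h(-7.25) = 8.1406 > 0, so the root lies in [-7.25, -7]

-7.25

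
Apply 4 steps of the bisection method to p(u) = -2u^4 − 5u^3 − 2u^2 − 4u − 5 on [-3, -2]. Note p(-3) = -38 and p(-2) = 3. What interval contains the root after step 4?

m = -2.5, p(m) = -7.5 (−); new bracket [-2.5, -2]
m = -2.25, p(m) = -0.429688 (−); new bracket [-2.25, -2]
m = -2.125, p(m) = 1.665527 (+); new bracket [-2.25, -2.125]
m = -2.1875, p(m) = 0.7219 (+); new bracket [-2.25, -2.1875]

[-2.25, -2.1875]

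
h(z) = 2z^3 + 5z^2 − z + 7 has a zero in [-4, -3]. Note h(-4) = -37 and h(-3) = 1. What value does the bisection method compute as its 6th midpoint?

-3.046875

midpoint -3.5: h = -14 < 0 → [-3.5, -3]
midpoint -3.25: h = -5.59375 < 0 → [-3.25, -3]
midpoint -3.125: h = -2.082031 < 0 → [-3.125, -3]
midpoint -3.0625: h = -0.4888 < 0 → [-3.0625, -3]
midpoint -3.03125: h = 0.2685 > 0 → [-3.0625, -3.03125]
midpoint -3.046875: h = -0.1069 < 0 → [-3.046875, -3.03125]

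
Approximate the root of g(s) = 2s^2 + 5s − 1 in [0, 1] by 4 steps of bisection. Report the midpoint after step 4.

g(0.5) = 2 > 0, so the root lies in [0, 0.5]
g(0.25) = 0.375 > 0, so the root lies in [0, 0.25]
g(0.125) = -0.34375 < 0, so the root lies in [0.125, 0.25]
g(0.1875) = 0.0078 > 0, so the root lies in [0.125, 0.1875]

0.1875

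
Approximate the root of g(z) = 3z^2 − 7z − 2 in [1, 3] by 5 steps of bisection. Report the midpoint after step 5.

g(2) = -4 < 0, so the root lies in [2, 3]
g(2.5) = -0.75 < 0, so the root lies in [2.5, 3]
g(2.75) = 1.4375 > 0, so the root lies in [2.5, 2.75]
g(2.625) = 0.2969 > 0, so the root lies in [2.5, 2.625]
g(2.5625) = -0.2383 < 0, so the root lies in [2.5625, 2.625]

2.5625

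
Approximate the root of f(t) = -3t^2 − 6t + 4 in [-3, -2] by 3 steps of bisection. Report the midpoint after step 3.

-2.625

f(-2.5) = 0.25 > 0, so the root lies in [-3, -2.5]
f(-2.75) = -2.1875 < 0, so the root lies in [-2.75, -2.5]
f(-2.625) = -0.921875 < 0, so the root lies in [-2.625, -2.5]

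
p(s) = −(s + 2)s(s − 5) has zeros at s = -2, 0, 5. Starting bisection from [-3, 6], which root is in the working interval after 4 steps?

p(1.5) = 18.375 > 0, so the root lies in [1.5, 6]
p(3.75) = 26.953125 > 0, so the root lies in [3.75, 6]
p(4.875) = 4.189453 > 0, so the root lies in [4.875, 6]
p(5.4375) = -17.6931 < 0, so the root lies in [4.875, 5.4375]

5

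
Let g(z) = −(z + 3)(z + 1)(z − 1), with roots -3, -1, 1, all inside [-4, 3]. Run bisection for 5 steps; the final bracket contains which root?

g(-0.5) = 1.875 > 0, so the root lies in [-0.5, 3]
g(1.25) = -2.390625 < 0, so the root lies in [-0.5, 1.25]
g(0.375) = 2.900391 > 0, so the root lies in [0.375, 1.25]
g(0.8125) = 1.2957 > 0, so the root lies in [0.8125, 1.25]
g(1.03125) = -0.2559 < 0, so the root lies in [0.8125, 1.03125]

1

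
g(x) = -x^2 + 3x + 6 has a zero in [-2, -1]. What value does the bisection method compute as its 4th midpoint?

m = -1.5, g(m) = -0.75 (−); new bracket [-1.5, -1]
m = -1.25, g(m) = 0.6875 (+); new bracket [-1.5, -1.25]
m = -1.375, g(m) = -0.015625 (−); new bracket [-1.375, -1.25]
m = -1.3125, g(m) = 0.3398 (+); new bracket [-1.375, -1.3125]

-1.3125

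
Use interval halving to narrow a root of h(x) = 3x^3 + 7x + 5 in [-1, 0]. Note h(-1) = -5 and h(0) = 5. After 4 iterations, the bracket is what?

m = -0.5, h(m) = 1.125 (+); new bracket [-1, -0.5]
m = -0.75, h(m) = -1.515625 (−); new bracket [-0.75, -0.5]
m = -0.625, h(m) = -0.107422 (−); new bracket [-0.625, -0.5]
m = -0.5625, h(m) = 0.5286 (+); new bracket [-0.625, -0.5625]

[-0.625, -0.5625]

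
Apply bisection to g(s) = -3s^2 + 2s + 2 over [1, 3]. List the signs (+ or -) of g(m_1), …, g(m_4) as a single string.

midpoint 2: g = -6 < 0 → [1, 2]
midpoint 1.5: g = -1.75 < 0 → [1, 1.5]
midpoint 1.25: g = -0.1875 < 0 → [1, 1.25]
midpoint 1.125: g = 0.4531 > 0 → [1.125, 1.25]

---+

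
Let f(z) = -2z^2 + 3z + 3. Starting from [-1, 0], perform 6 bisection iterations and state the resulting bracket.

[-0.6875, -0.671875]

m = -0.5, f(m) = 1 (+); new bracket [-1, -0.5]
m = -0.75, f(m) = -0.375 (−); new bracket [-0.75, -0.5]
m = -0.625, f(m) = 0.34375 (+); new bracket [-0.75, -0.625]
m = -0.6875, f(m) = -0.0078 (−); new bracket [-0.6875, -0.625]
m = -0.65625, f(m) = 0.1699 (+); new bracket [-0.6875, -0.65625]
m = -0.671875, f(m) = 0.0815 (+); new bracket [-0.6875, -0.671875]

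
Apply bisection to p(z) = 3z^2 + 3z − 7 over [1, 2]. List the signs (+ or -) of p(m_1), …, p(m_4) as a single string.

+++-

z = 1.5 gives p = 4.25, positive; keep [1, 1.5]
z = 1.25 gives p = 1.4375, positive; keep [1, 1.25]
z = 1.125 gives p = 0.171875, positive; keep [1, 1.125]
z = 1.0625 gives p = -0.4258, negative; keep [1.0625, 1.125]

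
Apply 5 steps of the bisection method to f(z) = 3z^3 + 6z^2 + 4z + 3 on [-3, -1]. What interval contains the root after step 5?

m = -2, f(m) = -5 (−); new bracket [-2, -1]
m = -1.5, f(m) = 0.375 (+); new bracket [-2, -1.5]
m = -1.75, f(m) = -1.703125 (−); new bracket [-1.75, -1.5]
m = -1.625, f(m) = -0.5293 (−); new bracket [-1.625, -1.5]
m = -1.5625, f(m) = -0.0457 (−); new bracket [-1.5625, -1.5]

[-1.5625, -1.5]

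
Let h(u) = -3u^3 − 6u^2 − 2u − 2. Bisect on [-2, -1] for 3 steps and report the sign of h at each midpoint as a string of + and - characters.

midpoint -1.5: h = -2.375 < 0 → [-2, -1.5]
midpoint -1.75: h = -0.796875 < 0 → [-2, -1.75]
midpoint -1.875: h = 0.431641 > 0 → [-1.875, -1.75]

--+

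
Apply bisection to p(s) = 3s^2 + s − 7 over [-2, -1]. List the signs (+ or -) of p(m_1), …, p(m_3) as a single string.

-+-

s = -1.5 gives p = -1.75, negative; keep [-2, -1.5]
s = -1.75 gives p = 0.4375, positive; keep [-1.75, -1.5]
s = -1.625 gives p = -0.703125, negative; keep [-1.75, -1.625]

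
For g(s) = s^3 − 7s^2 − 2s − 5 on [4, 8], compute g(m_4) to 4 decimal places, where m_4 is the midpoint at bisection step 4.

midpoint 6: g = -53 < 0 → [6, 8]
midpoint 7: g = -19 < 0 → [7, 8]
midpoint 7.5: g = 8.125 > 0 → [7, 7.5]
midpoint 7.25: g = -6.3594 < 0 → [7.25, 7.5]

-6.3594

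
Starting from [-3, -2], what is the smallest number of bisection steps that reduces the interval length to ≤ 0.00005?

15

Width after n steps is 1/2^n. Need 2^n ≥ 1/0.00005 = 20000.
2^14 = 16384 < 20000 ≤ 2^15 = 32768, so n = 15.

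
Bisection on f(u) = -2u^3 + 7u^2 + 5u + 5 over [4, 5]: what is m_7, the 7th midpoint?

4.2265625

u = 4.5 gives f = -13, negative; keep [4, 4.5]
u = 4.25 gives f = -0.84375, negative; keep [4, 4.25]
u = 4.125 gives f = 4.355469, positive; keep [4.125, 4.25]
u = 4.1875 gives f = 1.8267, positive; keep [4.1875, 4.25]
u = 4.21875 gives f = 0.5093, positive; keep [4.21875, 4.25]
u = 4.234375 gives f = -0.1627, negative; keep [4.21875, 4.234375]
u = 4.2265625 gives f = 0.1744, positive; keep [4.2265625, 4.234375]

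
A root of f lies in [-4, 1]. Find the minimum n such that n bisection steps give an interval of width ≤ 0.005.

10

Width after n steps is 5/2^n. Need 2^n ≥ 5/0.005 = 1000.
2^9 = 512 < 1000 ≤ 2^10 = 1024, so n = 10.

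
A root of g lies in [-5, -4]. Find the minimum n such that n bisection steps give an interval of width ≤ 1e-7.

24

Width after n steps is 1/2^n. Need 2^n ≥ 1/1e-7 = 10000000.
2^23 = 8388608 < 10000000 ≤ 2^24 = 16777216, so n = 24.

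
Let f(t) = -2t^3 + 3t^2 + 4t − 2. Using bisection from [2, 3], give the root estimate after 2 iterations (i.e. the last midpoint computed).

2.25

midpoint 2.5: f = -4.5 < 0 → [2, 2.5]
midpoint 2.25: f = -0.59375 < 0 → [2, 2.25]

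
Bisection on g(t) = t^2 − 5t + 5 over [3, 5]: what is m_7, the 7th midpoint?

g(4) = 1 > 0, so the root lies in [3, 4]
g(3.5) = -0.25 < 0, so the root lies in [3.5, 4]
g(3.75) = 0.3125 > 0, so the root lies in [3.5, 3.75]
g(3.625) = 0.0156 > 0, so the root lies in [3.5, 3.625]
g(3.5625) = -0.1211 < 0, so the root lies in [3.5625, 3.625]
g(3.59375) = -0.0537 < 0, so the root lies in [3.59375, 3.625]
g(3.609375) = -0.0193 < 0, so the root lies in [3.609375, 3.625]

3.609375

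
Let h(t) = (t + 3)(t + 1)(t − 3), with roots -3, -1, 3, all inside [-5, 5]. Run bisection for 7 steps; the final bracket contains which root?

3

midpoint 0: h = -9 < 0 → [0, 5]
midpoint 2.5: h = -9.625 < 0 → [2.5, 5]
midpoint 3.75: h = 24.046875 > 0 → [2.5, 3.75]
midpoint 3.125: h = 3.1582 > 0 → [2.5, 3.125]
midpoint 2.8125: h = -4.155 < 0 → [2.8125, 3.125]
midpoint 2.96875: h = -0.7403 < 0 → [2.96875, 3.125]
midpoint 3.046875: h = 1.1471 > 0 → [2.96875, 3.046875]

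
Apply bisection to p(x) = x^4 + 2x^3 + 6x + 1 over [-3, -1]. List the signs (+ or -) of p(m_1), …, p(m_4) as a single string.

m = -2, p(m) = -11 (−); new bracket [-3, -2]
m = -2.5, p(m) = -6.1875 (−); new bracket [-3, -2.5]
m = -2.75, p(m) = 0.097656 (+); new bracket [-2.75, -2.5]
m = -2.625, p(m) = -3.4451 (−); new bracket [-2.75, -2.625]

--+-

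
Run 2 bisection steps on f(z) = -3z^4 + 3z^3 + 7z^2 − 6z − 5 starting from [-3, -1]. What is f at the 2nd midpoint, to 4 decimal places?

z = -2 gives f = -37, negative; keep [-2, -1]
z = -1.5 gives f = -5.5625, negative; keep [-1.5, -1]

-5.5625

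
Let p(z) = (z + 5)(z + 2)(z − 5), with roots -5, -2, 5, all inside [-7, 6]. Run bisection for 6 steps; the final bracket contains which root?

z = -0.5 gives p = -37.125, negative; keep [-0.5, 6]
z = 2.75 gives p = -82.828125, negative; keep [2.75, 6]
z = 4.375 gives p = -37.353516, negative; keep [4.375, 6]
z = 5.1875 gives p = 13.7292, positive; keep [4.375, 5.1875]
z = 4.78125 gives p = -14.5095, negative; keep [4.78125, 5.1875]
z = 4.984375 gives p = -1.0896, negative; keep [4.984375, 5.1875]

5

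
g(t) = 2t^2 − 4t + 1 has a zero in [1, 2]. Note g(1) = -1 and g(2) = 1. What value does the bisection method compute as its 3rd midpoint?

1.625

t = 1.5 gives g = -0.5, negative; keep [1.5, 2]
t = 1.75 gives g = 0.125, positive; keep [1.5, 1.75]
t = 1.625 gives g = -0.21875, negative; keep [1.625, 1.75]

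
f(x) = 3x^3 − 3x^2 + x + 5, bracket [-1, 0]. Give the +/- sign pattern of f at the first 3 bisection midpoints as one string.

++-

midpoint -0.5: f = 3.375 > 0 → [-1, -0.5]
midpoint -0.75: f = 1.296875 > 0 → [-1, -0.75]
midpoint -0.875: f = -0.181641 < 0 → [-0.875, -0.75]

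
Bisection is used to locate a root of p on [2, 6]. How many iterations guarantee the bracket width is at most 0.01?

9

Width after n steps is 4/2^n. Need 2^n ≥ 4/0.01 = 400.
2^8 = 256 < 400 ≤ 2^9 = 512, so n = 9.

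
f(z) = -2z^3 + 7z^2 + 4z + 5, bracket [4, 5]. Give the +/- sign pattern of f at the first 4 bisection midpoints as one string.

--+-

f(4.5) = -17.5 < 0, so the root lies in [4, 4.5]
f(4.25) = -5.09375 < 0, so the root lies in [4, 4.25]
f(4.125) = 0.230469 > 0, so the root lies in [4.125, 4.25]
f(4.1875) = -2.3608 < 0, so the root lies in [4.125, 4.1875]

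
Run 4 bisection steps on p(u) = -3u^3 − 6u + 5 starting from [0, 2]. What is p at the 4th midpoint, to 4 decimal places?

midpoint 1: p = -4 < 0 → [0, 1]
midpoint 0.5: p = 1.625 > 0 → [0.5, 1]
midpoint 0.75: p = -0.765625 < 0 → [0.5, 0.75]
midpoint 0.625: p = 0.5176 > 0 → [0.625, 0.75]

0.5176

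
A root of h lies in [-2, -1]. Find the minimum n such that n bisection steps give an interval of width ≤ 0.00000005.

25

Width after n steps is 1/2^n. Need 2^n ≥ 1/0.00000005 = 20000000.
2^24 = 16777216 < 20000000 ≤ 2^25 = 33554432, so n = 25.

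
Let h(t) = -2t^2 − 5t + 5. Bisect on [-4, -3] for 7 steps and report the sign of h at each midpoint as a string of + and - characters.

h(-3.5) = -2 < 0, so the root lies in [-3.5, -3]
h(-3.25) = 0.125 > 0, so the root lies in [-3.5, -3.25]
h(-3.375) = -0.90625 < 0, so the root lies in [-3.375, -3.25]
h(-3.3125) = -0.3828 < 0, so the root lies in [-3.3125, -3.25]
h(-3.28125) = -0.127 < 0, so the root lies in [-3.28125, -3.25]
h(-3.265625) = -0.0005 < 0, so the root lies in [-3.265625, -3.25]
h(-3.2578125) = 0.0624 > 0, so the root lies in [-3.265625, -3.2578125]

-+----+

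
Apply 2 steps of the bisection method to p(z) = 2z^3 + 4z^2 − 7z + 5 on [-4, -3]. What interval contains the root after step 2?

z = -3.5 gives p = -7.25, negative; keep [-3.5, -3]
z = -3.25 gives p = 1.34375, positive; keep [-3.5, -3.25]

[-3.5, -3.25]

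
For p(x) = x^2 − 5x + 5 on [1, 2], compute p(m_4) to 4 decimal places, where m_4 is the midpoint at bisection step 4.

-0.1211

x = 1.5 gives p = -0.25, negative; keep [1, 1.5]
x = 1.25 gives p = 0.3125, positive; keep [1.25, 1.5]
x = 1.375 gives p = 0.015625, positive; keep [1.375, 1.5]
x = 1.4375 gives p = -0.1211, negative; keep [1.375, 1.4375]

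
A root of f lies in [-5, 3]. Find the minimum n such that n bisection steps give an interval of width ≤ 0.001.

Width after n steps is 8/2^n. Need 2^n ≥ 8/0.001 = 8000.
2^12 = 4096 < 8000 ≤ 2^13 = 8192, so n = 13.

13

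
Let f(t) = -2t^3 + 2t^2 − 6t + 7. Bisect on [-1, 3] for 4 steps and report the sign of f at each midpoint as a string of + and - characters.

+---

midpoint 1: f = 1 > 0 → [1, 3]
midpoint 2: f = -13 < 0 → [1, 2]
midpoint 1.5: f = -4.25 < 0 → [1, 1.5]
midpoint 1.25: f = -1.2812 < 0 → [1, 1.25]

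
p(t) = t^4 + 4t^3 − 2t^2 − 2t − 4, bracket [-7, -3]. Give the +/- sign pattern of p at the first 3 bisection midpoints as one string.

+-+

p(-5) = 81 > 0, so the root lies in [-5, -3]
p(-4) = -28 < 0, so the root lies in [-5, -4]
p(-4.5) = 10.0625 > 0, so the root lies in [-4.5, -4]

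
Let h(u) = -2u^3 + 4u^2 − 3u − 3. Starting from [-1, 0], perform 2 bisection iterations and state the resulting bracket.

[-0.75, -0.5]

m = -0.5, h(m) = -0.25 (−); new bracket [-1, -0.5]
m = -0.75, h(m) = 2.34375 (+); new bracket [-0.75, -0.5]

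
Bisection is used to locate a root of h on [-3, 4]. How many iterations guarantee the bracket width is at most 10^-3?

13

Width after n steps is 7/2^n. Need 2^n ≥ 7/10^-3 = 7000.
2^12 = 4096 < 7000 ≤ 2^13 = 8192, so n = 13.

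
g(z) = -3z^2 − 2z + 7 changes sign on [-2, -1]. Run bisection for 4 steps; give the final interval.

z = -1.5 gives g = 3.25, positive; keep [-2, -1.5]
z = -1.75 gives g = 1.3125, positive; keep [-2, -1.75]
z = -1.875 gives g = 0.203125, positive; keep [-2, -1.875]
z = -1.9375 gives g = -0.3867, negative; keep [-1.9375, -1.875]

[-1.9375, -1.875]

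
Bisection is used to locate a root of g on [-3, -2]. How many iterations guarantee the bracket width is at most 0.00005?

Width after n steps is 1/2^n. Need 2^n ≥ 1/0.00005 = 20000.
2^14 = 16384 < 20000 ≤ 2^15 = 32768, so n = 15.

15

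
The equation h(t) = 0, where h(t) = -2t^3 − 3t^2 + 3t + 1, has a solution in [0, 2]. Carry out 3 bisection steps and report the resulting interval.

[0.75, 1]

m = 1, h(m) = -1 (−); new bracket [0, 1]
m = 0.5, h(m) = 1.5 (+); new bracket [0.5, 1]
m = 0.75, h(m) = 0.71875 (+); new bracket [0.75, 1]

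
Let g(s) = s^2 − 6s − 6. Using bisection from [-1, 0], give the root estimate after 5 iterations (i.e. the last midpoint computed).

m = -0.5, g(m) = -2.75 (−); new bracket [-1, -0.5]
m = -0.75, g(m) = -0.9375 (−); new bracket [-1, -0.75]
m = -0.875, g(m) = 0.015625 (+); new bracket [-0.875, -0.75]
m = -0.8125, g(m) = -0.4648 (−); new bracket [-0.875, -0.8125]
m = -0.84375, g(m) = -0.2256 (−); new bracket [-0.875, -0.84375]

-0.84375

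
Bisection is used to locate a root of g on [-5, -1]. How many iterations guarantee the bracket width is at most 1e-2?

9

Width after n steps is 4/2^n. Need 2^n ≥ 4/1e-2 = 400.
2^8 = 256 < 400 ≤ 2^9 = 512, so n = 9.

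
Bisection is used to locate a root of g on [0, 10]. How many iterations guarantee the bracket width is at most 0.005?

11

Width after n steps is 10/2^n. Need 2^n ≥ 10/0.005 = 2000.
2^10 = 1024 < 2000 ≤ 2^11 = 2048, so n = 11.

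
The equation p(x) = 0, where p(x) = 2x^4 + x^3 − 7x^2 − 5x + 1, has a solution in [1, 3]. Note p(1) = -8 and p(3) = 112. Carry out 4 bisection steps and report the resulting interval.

p(2) = 3 > 0, so the root lies in [1, 2]
p(1.5) = -8.75 < 0, so the root lies in [1.5, 2]
p(1.75) = -5.070312 < 0, so the root lies in [1.75, 2]
p(1.875) = -1.6733 < 0, so the root lies in [1.875, 2]

[1.875, 2]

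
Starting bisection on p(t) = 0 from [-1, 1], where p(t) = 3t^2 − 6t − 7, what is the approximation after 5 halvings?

-0.8125

p(0) = -7 < 0, so the root lies in [-1, 0]
p(-0.5) = -3.25 < 0, so the root lies in [-1, -0.5]
p(-0.75) = -0.8125 < 0, so the root lies in [-1, -0.75]
p(-0.875) = 0.5469 > 0, so the root lies in [-0.875, -0.75]
p(-0.8125) = -0.1445 < 0, so the root lies in [-0.875, -0.8125]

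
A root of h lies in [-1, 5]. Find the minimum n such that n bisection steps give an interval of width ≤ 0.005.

11

Width after n steps is 6/2^n. Need 2^n ≥ 6/0.005 = 1200.
2^10 = 1024 < 1200 ≤ 2^11 = 2048, so n = 11.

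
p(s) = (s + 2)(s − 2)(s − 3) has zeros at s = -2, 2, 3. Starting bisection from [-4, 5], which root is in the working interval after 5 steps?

-2

s = 0.5 gives p = 9.375, positive; keep [-4, 0.5]
s = -1.75 gives p = 4.453125, positive; keep [-4, -1.75]
s = -2.875 gives p = -25.060547, negative; keep [-2.875, -1.75]
s = -2.3125 gives p = -7.1594, negative; keep [-2.3125, -1.75]
s = -2.03125 gives p = -0.6338, negative; keep [-2.03125, -1.75]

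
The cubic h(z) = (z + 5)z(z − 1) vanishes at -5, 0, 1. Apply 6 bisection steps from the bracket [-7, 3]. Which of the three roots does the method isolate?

-5

midpoint -2: h = 18 > 0 → [-7, -2]
midpoint -4.5: h = 12.375 > 0 → [-7, -4.5]
midpoint -5.75: h = -29.109375 < 0 → [-5.75, -4.5]
midpoint -5.125: h = -3.9238 < 0 → [-5.125, -4.5]
midpoint -4.8125: h = 5.2449 > 0 → [-5.125, -4.8125]
midpoint -4.96875: h = 0.9268 > 0 → [-5.125, -4.96875]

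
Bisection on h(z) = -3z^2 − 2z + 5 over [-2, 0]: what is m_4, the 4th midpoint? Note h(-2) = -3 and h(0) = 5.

midpoint -1: h = 4 > 0 → [-2, -1]
midpoint -1.5: h = 1.25 > 0 → [-2, -1.5]
midpoint -1.75: h = -0.6875 < 0 → [-1.75, -1.5]
midpoint -1.625: h = 0.3281 > 0 → [-1.75, -1.625]

-1.625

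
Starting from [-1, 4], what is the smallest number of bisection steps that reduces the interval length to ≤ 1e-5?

Width after n steps is 5/2^n. Need 2^n ≥ 5/1e-5 = 500000.
2^18 = 262144 < 500000 ≤ 2^19 = 524288, so n = 19.

19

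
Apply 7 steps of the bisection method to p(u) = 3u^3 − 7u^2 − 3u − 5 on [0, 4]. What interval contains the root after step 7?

u = 2 gives p = -15, negative; keep [2, 4]
u = 3 gives p = 4, positive; keep [2, 3]
u = 2.5 gives p = -9.375, negative; keep [2.5, 3]
u = 2.75 gives p = -3.7969, negative; keep [2.75, 3]
u = 2.875 gives p = -0.1934, negative; keep [2.875, 3]
u = 2.9375 gives p = 1.8274, positive; keep [2.875, 2.9375]
u = 2.90625 gives p = 0.7983, positive; keep [2.875, 2.90625]

[2.875, 2.90625]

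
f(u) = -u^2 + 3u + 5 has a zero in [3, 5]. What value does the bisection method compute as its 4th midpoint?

4.125

m = 4, f(m) = 1 (+); new bracket [4, 5]
m = 4.5, f(m) = -1.75 (−); new bracket [4, 4.5]
m = 4.25, f(m) = -0.3125 (−); new bracket [4, 4.25]
m = 4.125, f(m) = 0.3594 (+); new bracket [4.125, 4.25]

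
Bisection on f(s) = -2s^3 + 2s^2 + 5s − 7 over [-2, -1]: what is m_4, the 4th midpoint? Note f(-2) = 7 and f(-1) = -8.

-1.6875

f(-1.5) = -3.25 < 0, so the root lies in [-2, -1.5]
f(-1.75) = 1.09375 > 0, so the root lies in [-1.75, -1.5]
f(-1.625) = -1.261719 < 0, so the root lies in [-1.75, -1.625]
f(-1.6875) = -0.1313 < 0, so the root lies in [-1.75, -1.6875]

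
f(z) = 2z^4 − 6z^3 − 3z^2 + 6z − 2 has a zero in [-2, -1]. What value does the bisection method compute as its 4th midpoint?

m = -1.5, f(m) = 12.625 (+); new bracket [-1.5, -1]
m = -1.25, f(m) = 2.414062 (+); new bracket [-1.25, -1]
m = -1.125, f(m) = -0.800293 (−); new bracket [-1.25, -1.125]
m = -1.1875, f(m) = 0.669 (+); new bracket [-1.1875, -1.125]

-1.1875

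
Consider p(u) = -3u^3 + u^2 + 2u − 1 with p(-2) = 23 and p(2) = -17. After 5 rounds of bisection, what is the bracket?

m = 0, p(m) = -1 (−); new bracket [-2, 0]
m = -1, p(m) = 1 (+); new bracket [-1, 0]
m = -0.5, p(m) = -1.375 (−); new bracket [-1, -0.5]
m = -0.75, p(m) = -0.6719 (−); new bracket [-1, -0.75]
m = -0.875, p(m) = 0.0254 (+); new bracket [-0.875, -0.75]

[-0.875, -0.75]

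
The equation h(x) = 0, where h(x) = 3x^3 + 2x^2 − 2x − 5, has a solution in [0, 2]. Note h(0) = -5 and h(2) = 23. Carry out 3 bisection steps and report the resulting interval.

x = 1 gives h = -2, negative; keep [1, 2]
x = 1.5 gives h = 6.625, positive; keep [1, 1.5]
x = 1.25 gives h = 1.484375, positive; keep [1, 1.25]

[1, 1.25]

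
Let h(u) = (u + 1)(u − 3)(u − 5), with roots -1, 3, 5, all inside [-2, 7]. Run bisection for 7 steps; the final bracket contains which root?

-1

h(2.5) = 4.375 > 0, so the root lies in [-2, 2.5]
h(0.25) = 16.328125 > 0, so the root lies in [-2, 0.25]
h(-0.875) = 2.845703 > 0, so the root lies in [-2, -0.875]
h(-1.4375) = -12.4978 < 0, so the root lies in [-1.4375, -0.875]
h(-1.15625) = -3.998 < 0, so the root lies in [-1.15625, -0.875]
h(-1.015625) = -0.3774 < 0, so the root lies in [-1.015625, -0.875]
h(-0.9453125) = 1.2828 > 0, so the root lies in [-1.015625, -0.9453125]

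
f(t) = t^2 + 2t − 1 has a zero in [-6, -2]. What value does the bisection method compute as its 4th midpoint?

-2.25

t = -4 gives f = 7, positive; keep [-4, -2]
t = -3 gives f = 2, positive; keep [-3, -2]
t = -2.5 gives f = 0.25, positive; keep [-2.5, -2]
t = -2.25 gives f = -0.4375, negative; keep [-2.5, -2.25]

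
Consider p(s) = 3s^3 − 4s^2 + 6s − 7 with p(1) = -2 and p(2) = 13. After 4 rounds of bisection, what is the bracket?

midpoint 1.5: p = 3.125 > 0 → [1, 1.5]
midpoint 1.25: p = 0.109375 > 0 → [1, 1.25]
midpoint 1.125: p = -1.041016 < 0 → [1.125, 1.25]
midpoint 1.1875: p = -0.4919 < 0 → [1.1875, 1.25]

[1.1875, 1.25]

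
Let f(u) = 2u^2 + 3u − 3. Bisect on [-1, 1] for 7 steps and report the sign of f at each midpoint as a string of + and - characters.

--+-+--

u = 0 gives f = -3, negative; keep [0, 1]
u = 0.5 gives f = -1, negative; keep [0.5, 1]
u = 0.75 gives f = 0.375, positive; keep [0.5, 0.75]
u = 0.625 gives f = -0.3438, negative; keep [0.625, 0.75]
u = 0.6875 gives f = 0.0078, positive; keep [0.625, 0.6875]
u = 0.65625 gives f = -0.1699, negative; keep [0.65625, 0.6875]
u = 0.671875 gives f = -0.0815, negative; keep [0.671875, 0.6875]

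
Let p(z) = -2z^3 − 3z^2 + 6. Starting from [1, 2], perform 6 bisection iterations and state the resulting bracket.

m = 1.5, p(m) = -7.5 (−); new bracket [1, 1.5]
m = 1.25, p(m) = -2.59375 (−); new bracket [1, 1.25]
m = 1.125, p(m) = -0.644531 (−); new bracket [1, 1.125]
m = 1.0625, p(m) = 0.2144 (+); new bracket [1.0625, 1.125]
m = 1.09375, p(m) = -0.2057 (−); new bracket [1.0625, 1.09375]
m = 1.078125, p(m) = 0.0066 (+); new bracket [1.078125, 1.09375]

[1.078125, 1.09375]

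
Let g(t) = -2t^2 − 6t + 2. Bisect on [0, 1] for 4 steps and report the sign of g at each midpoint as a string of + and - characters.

-+--

g(0.5) = -1.5 < 0, so the root lies in [0, 0.5]
g(0.25) = 0.375 > 0, so the root lies in [0.25, 0.5]
g(0.375) = -0.53125 < 0, so the root lies in [0.25, 0.375]
g(0.3125) = -0.0703 < 0, so the root lies in [0.25, 0.3125]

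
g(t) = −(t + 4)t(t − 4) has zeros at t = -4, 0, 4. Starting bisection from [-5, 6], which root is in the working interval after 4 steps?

m = 0.5, g(m) = 7.875 (+); new bracket [0.5, 6]
m = 3.25, g(m) = 17.671875 (+); new bracket [3.25, 6]
m = 4.625, g(m) = -24.931641 (−); new bracket [3.25, 4.625]
m = 3.9375, g(m) = 1.9534 (+); new bracket [3.9375, 4.625]

4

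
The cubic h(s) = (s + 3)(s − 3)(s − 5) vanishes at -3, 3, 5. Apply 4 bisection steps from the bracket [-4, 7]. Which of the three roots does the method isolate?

s = 1.5 gives h = 23.625, positive; keep [-4, 1.5]
s = -1.25 gives h = 46.484375, positive; keep [-4, -1.25]
s = -2.625 gives h = 16.083984, positive; keep [-4, -2.625]
s = -3.3125 gives h = -16.3977, negative; keep [-3.3125, -2.625]

-3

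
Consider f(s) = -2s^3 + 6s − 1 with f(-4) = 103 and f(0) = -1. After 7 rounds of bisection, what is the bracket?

[-1.8125, -1.78125]

m = -2, f(m) = 3 (+); new bracket [-2, 0]
m = -1, f(m) = -5 (−); new bracket [-2, -1]
m = -1.5, f(m) = -3.25 (−); new bracket [-2, -1.5]
m = -1.75, f(m) = -0.7812 (−); new bracket [-2, -1.75]
m = -1.875, f(m) = 0.9336 (+); new bracket [-1.875, -1.75]
m = -1.8125, f(m) = 0.0337 (+); new bracket [-1.8125, -1.75]
m = -1.78125, f(m) = -0.3842 (−); new bracket [-1.8125, -1.78125]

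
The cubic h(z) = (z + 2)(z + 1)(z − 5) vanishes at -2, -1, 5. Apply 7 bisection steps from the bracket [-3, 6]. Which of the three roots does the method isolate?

m = 1.5, h(m) = -30.625 (−); new bracket [1.5, 6]
m = 3.75, h(m) = -34.140625 (−); new bracket [3.75, 6]
m = 4.875, h(m) = -5.048828 (−); new bracket [4.875, 6]
m = 5.4375, h(m) = 20.947 (+); new bracket [4.875, 5.4375]
m = 5.15625, h(m) = 6.8837 (+); new bracket [4.875, 5.15625]
m = 5.015625, h(m) = 0.6594 (+); new bracket [4.875, 5.015625]
m = 4.9453125, h(m) = -2.2582 (−); new bracket [4.9453125, 5.015625]

5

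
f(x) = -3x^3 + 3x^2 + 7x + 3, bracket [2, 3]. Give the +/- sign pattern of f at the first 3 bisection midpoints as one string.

--+

f(2.5) = -7.625 < 0, so the root lies in [2, 2.5]
f(2.25) = -0.234375 < 0, so the root lies in [2, 2.25]
f(2.125) = 2.634766 > 0, so the root lies in [2.125, 2.25]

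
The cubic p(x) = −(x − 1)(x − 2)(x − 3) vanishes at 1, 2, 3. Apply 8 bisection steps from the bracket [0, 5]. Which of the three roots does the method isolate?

midpoint 2.5: p = 0.375 > 0 → [2.5, 5]
midpoint 3.75: p = -3.609375 < 0 → [2.5, 3.75]
midpoint 3.125: p = -0.298828 < 0 → [2.5, 3.125]
midpoint 2.8125: p = 0.2761 > 0 → [2.8125, 3.125]
midpoint 2.96875: p = 0.0596 > 0 → [2.96875, 3.125]
midpoint 3.046875: p = -0.1004 < 0 → [2.96875, 3.046875]
midpoint 3.0078125: p = -0.0158 < 0 → [2.96875, 3.0078125]
midpoint 2.98828125: p = 0.023 > 0 → [2.98828125, 3.0078125]

3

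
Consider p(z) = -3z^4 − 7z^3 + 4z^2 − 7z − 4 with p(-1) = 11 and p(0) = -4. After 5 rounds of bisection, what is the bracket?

midpoint -0.5: p = 1.1875 > 0 → [-0.5, 0]
midpoint -0.25: p = -1.902344 < 0 → [-0.5, -0.25]
midpoint -0.375: p = -0.502686 < 0 → [-0.5, -0.375]
midpoint -0.4375: p = 0.3044 > 0 → [-0.4375, -0.375]
midpoint -0.40625: p = -0.1085 < 0 → [-0.4375, -0.40625]

[-0.4375, -0.40625]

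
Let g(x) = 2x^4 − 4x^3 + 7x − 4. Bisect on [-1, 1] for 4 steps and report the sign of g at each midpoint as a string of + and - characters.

--+-

g(0) = -4 < 0, so the root lies in [0, 1]
g(0.5) = -0.875 < 0, so the root lies in [0.5, 1]
g(0.75) = 0.195312 > 0, so the root lies in [0.5, 0.75]
g(0.625) = -0.2964 < 0, so the root lies in [0.625, 0.75]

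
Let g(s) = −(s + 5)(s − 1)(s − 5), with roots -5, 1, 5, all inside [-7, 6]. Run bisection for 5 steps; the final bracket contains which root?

-5

g(-0.5) = -37.125 < 0, so the root lies in [-7, -0.5]
g(-3.75) = -51.953125 < 0, so the root lies in [-7, -3.75]
g(-5.375) = 24.802734 > 0, so the root lies in [-5.375, -3.75]
g(-4.5625) = -23.2712 < 0, so the root lies in [-5.375, -4.5625]
g(-4.96875) = -1.8594 < 0, so the root lies in [-5.375, -4.96875]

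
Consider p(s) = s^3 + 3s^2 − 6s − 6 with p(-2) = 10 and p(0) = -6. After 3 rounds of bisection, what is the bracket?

[-1, -0.75]

m = -1, p(m) = 2 (+); new bracket [-1, 0]
m = -0.5, p(m) = -2.375 (−); new bracket [-1, -0.5]
m = -0.75, p(m) = -0.234375 (−); new bracket [-1, -0.75]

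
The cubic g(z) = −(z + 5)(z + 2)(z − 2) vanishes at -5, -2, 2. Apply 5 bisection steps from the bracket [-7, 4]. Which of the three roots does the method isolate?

2

midpoint -1.5: g = 6.125 > 0 → [-1.5, 4]
midpoint 1.25: g = 15.234375 > 0 → [1.25, 4]
midpoint 2.625: g = -22.041016 < 0 → [1.25, 2.625]
midpoint 1.9375: g = 1.7073 > 0 → [1.9375, 2.625]
midpoint 2.28125: g = -8.7674 < 0 → [1.9375, 2.28125]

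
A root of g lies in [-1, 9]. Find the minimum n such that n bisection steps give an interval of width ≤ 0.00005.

Width after n steps is 10/2^n. Need 2^n ≥ 10/0.00005 = 200000.
2^17 = 131072 < 200000 ≤ 2^18 = 262144, so n = 18.

18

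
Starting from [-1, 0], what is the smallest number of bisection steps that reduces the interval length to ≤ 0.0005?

Width after n steps is 1/2^n. Need 2^n ≥ 1/0.0005 = 2000.
2^10 = 1024 < 2000 ≤ 2^11 = 2048, so n = 11.

11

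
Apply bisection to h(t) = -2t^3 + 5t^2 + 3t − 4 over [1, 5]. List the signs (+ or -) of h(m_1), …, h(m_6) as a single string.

-+++--

t = 3 gives h = -4, negative; keep [1, 3]
t = 2 gives h = 6, positive; keep [2, 3]
t = 2.5 gives h = 3.5, positive; keep [2.5, 3]
t = 2.75 gives h = 0.4688, positive; keep [2.75, 3]
t = 2.875 gives h = -1.5742, negative; keep [2.75, 2.875]
t = 2.8125 gives h = -0.5063, negative; keep [2.75, 2.8125]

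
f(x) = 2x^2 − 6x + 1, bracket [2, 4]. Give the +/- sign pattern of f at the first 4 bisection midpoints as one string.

+--+

m = 3, f(m) = 1 (+); new bracket [2, 3]
m = 2.5, f(m) = -1.5 (−); new bracket [2.5, 3]
m = 2.75, f(m) = -0.375 (−); new bracket [2.75, 3]
m = 2.875, f(m) = 0.2812 (+); new bracket [2.75, 2.875]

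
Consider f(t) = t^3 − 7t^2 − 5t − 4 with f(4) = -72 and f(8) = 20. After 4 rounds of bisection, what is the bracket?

m = 6, f(m) = -70 (−); new bracket [6, 8]
m = 7, f(m) = -39 (−); new bracket [7, 8]
m = 7.5, f(m) = -13.375 (−); new bracket [7.5, 8]
m = 7.75, f(m) = 2.2969 (+); new bracket [7.5, 7.75]

[7.5, 7.75]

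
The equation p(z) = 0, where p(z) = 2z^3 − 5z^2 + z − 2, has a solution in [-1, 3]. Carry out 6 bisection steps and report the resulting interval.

z = 1 gives p = -4, negative; keep [1, 3]
z = 2 gives p = -4, negative; keep [2, 3]
z = 2.5 gives p = 0.5, positive; keep [2, 2.5]
z = 2.25 gives p = -2.2812, negative; keep [2.25, 2.5]
z = 2.375 gives p = -1.0352, negative; keep [2.375, 2.5]
z = 2.4375 gives p = -0.3052, negative; keep [2.4375, 2.5]

[2.4375, 2.5]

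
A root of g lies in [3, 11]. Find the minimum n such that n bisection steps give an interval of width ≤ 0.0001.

17

Width after n steps is 8/2^n. Need 2^n ≥ 8/0.0001 = 80000.
2^16 = 65536 < 80000 ≤ 2^17 = 131072, so n = 17.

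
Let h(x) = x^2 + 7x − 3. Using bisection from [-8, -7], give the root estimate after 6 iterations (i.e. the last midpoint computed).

midpoint -7.5: h = 0.75 > 0 → [-7.5, -7]
midpoint -7.25: h = -1.1875 < 0 → [-7.5, -7.25]
midpoint -7.375: h = -0.234375 < 0 → [-7.5, -7.375]
midpoint -7.4375: h = 0.2539 > 0 → [-7.4375, -7.375]
midpoint -7.40625: h = 0.0088 > 0 → [-7.40625, -7.375]
midpoint -7.390625: h = -0.113 < 0 → [-7.40625, -7.390625]

-7.390625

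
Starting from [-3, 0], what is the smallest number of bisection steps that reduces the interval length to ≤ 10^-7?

Width after n steps is 3/2^n. Need 2^n ≥ 3/10^-7 = 30000000.
2^24 = 16777216 < 30000000 ≤ 2^25 = 33554432, so n = 25.

25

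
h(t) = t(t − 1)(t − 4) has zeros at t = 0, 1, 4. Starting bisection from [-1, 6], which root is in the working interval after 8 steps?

t = 2.5 gives h = -5.625, negative; keep [2.5, 6]
t = 4.25 gives h = 3.453125, positive; keep [2.5, 4.25]
t = 3.375 gives h = -5.009766, negative; keep [3.375, 4.25]
t = 3.8125 gives h = -2.0105, negative; keep [3.8125, 4.25]
t = 4.03125 gives h = 0.3819, positive; keep [3.8125, 4.03125]
t = 3.921875 gives h = -0.8953, negative; keep [3.921875, 4.03125]
t = 3.9765625 gives h = -0.2774, negative; keep [3.9765625, 4.03125]
t = 4.00390625 gives h = 0.047, positive; keep [3.9765625, 4.00390625]

4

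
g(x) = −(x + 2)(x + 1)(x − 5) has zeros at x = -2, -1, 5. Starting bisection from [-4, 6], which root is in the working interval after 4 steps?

5

midpoint 1: g = 24 > 0 → [1, 6]
midpoint 3.5: g = 37.125 > 0 → [3.5, 6]
midpoint 4.75: g = 9.703125 > 0 → [4.75, 6]
midpoint 5.375: g = -17.6309 < 0 → [4.75, 5.375]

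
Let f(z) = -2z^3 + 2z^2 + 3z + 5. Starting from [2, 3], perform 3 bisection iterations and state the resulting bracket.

[2.125, 2.25]

z = 2.5 gives f = -6.25, negative; keep [2, 2.5]
z = 2.25 gives f = -0.90625, negative; keep [2, 2.25]
z = 2.125 gives f = 1.214844, positive; keep [2.125, 2.25]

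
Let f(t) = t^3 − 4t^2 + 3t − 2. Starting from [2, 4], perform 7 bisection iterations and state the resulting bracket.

midpoint 3: f = -2 < 0 → [3, 4]
midpoint 3.5: f = 2.375 > 0 → [3, 3.5]
midpoint 3.25: f = -0.171875 < 0 → [3.25, 3.5]
midpoint 3.375: f = 1.0059 > 0 → [3.25, 3.375]
midpoint 3.3125: f = 0.3938 > 0 → [3.25, 3.3125]
midpoint 3.28125: f = 0.1053 > 0 → [3.25, 3.28125]
midpoint 3.265625: f = -0.0347 < 0 → [3.265625, 3.28125]

[3.265625, 3.28125]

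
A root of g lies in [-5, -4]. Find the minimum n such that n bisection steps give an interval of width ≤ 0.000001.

20

Width after n steps is 1/2^n. Need 2^n ≥ 1/0.000001 = 1000000.
2^19 = 524288 < 1000000 ≤ 2^20 = 1048576, so n = 20.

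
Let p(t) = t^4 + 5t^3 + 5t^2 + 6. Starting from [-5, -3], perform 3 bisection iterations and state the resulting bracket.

[-3.5, -3.25]

p(-4) = 22 > 0, so the root lies in [-4, -3]
p(-3.5) = 2.9375 > 0, so the root lies in [-3.5, -3]
p(-3.25) = -1.261719 < 0, so the root lies in [-3.5, -3.25]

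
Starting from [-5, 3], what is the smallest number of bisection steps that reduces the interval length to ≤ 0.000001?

23

Width after n steps is 8/2^n. Need 2^n ≥ 8/0.000001 = 8000000.
2^22 = 4194304 < 8000000 ≤ 2^23 = 8388608, so n = 23.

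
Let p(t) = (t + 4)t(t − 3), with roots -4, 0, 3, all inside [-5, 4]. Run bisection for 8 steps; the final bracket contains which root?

-4

midpoint -0.5: p = 6.125 > 0 → [-5, -0.5]
midpoint -2.75: p = 19.765625 > 0 → [-5, -2.75]
midpoint -3.875: p = 3.330078 > 0 → [-5, -3.875]
midpoint -4.4375: p = -14.4392 < 0 → [-4.4375, -3.875]
midpoint -4.15625: p = -4.6474 < 0 → [-4.15625, -3.875]
midpoint -4.015625: p = -0.4402 < 0 → [-4.015625, -3.875]
midpoint -3.9453125: p = 1.4985 > 0 → [-4.015625, -3.9453125]
midpoint -3.98046875: p = 0.5427 > 0 → [-4.015625, -3.98046875]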